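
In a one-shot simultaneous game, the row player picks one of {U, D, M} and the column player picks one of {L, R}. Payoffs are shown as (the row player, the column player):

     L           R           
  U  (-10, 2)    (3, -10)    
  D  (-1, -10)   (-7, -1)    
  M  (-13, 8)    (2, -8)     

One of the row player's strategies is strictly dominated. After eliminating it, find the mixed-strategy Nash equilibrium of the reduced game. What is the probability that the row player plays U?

p = 3/7

The row player's strategy M is strictly dominated by U: -10 > -13 and 3 > 2. Eliminate M.
For the column player to be willing to mix, the column player must be indifferent between L and R, which pins down the row player's mix.
  the column player's payoff to L: p·2 + (1−p)·(-10) = 12p - 10
  the column player's payoff to R: p·(-10) + (1−p)·(-1) = -9p - 1
  12p - 10 = -9p - 1  ⇒  21p = 9  ⇒  p = 3/7.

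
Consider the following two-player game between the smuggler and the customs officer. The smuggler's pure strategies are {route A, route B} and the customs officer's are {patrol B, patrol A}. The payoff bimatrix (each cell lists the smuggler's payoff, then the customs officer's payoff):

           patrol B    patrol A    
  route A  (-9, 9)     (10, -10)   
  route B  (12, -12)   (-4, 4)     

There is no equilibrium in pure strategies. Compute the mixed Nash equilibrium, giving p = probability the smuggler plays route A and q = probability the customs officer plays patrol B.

In a mixed equilibrium the customs officer is indifferent between patrol B and patrol A; this condition fixes p.
  the customs officer's payoff to patrol B: p·9 + (1−p)·(-12) = 21p - 12
  the customs officer's payoff to patrol A: p·(-10) + (1−p)·4 = -14p + 4
  21p - 12 = -14p + 4  ⇒  35p = 16  ⇒  p = 16/35.
Set the smuggler's expected payoff from route A equal to that from route B:
  the smuggler's payoff to route A: q·(-9) + (1−q)·10 = -19q + 10
  the smuggler's payoff to route B: q·12 + (1−q)·(-4) = 16q - 4
  -19q + 10 = 16q - 4  ⇒  -35q = -14  ⇒  q = 2/5.

p = 16/35, q = 2/5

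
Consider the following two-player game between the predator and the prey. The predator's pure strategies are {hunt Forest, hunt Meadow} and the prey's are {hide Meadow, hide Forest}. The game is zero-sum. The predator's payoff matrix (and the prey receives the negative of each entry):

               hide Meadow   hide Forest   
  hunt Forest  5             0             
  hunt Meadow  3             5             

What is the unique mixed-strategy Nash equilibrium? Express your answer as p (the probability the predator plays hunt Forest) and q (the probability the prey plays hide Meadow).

The prey's indifference between hide Meadow and hide Forest determines the predator's mixing probability p:
  the prey's payoff to hide Meadow: p·(-5) + (1−p)·(-3) = -2p - 3
  the prey's payoff to hide Forest: p·0 + (1−p)·(-5) = 5p - 5
  -2p - 3 = 5p - 5  ⇒  -7p = -2  ⇒  p = 2/7.
For the predator to be willing to mix, the predator must be indifferent between hunt Forest and hunt Meadow, which pins down the prey's mix.
  the predator's payoff from hunt Forest: q·5 + (1−q)·0 = 5q
  the predator's payoff from hunt Meadow: q·3 + (1−q)·5 = -2q + 5
  5q = -2q + 5  ⇒  7q = 5  ⇒  q = 5/7.

p = 2/7, q = 5/7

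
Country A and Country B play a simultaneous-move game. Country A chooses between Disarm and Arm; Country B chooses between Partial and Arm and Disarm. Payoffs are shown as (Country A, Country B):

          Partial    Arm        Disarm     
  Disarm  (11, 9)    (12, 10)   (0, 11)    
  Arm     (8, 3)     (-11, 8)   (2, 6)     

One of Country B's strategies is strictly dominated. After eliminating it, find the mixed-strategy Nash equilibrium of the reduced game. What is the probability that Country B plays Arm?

Country B's strategy Partial is strictly dominated by Disarm: 11 > 9 and 6 > 3. Eliminate Partial.
Country B's mix must leave Country A indifferent between Disarm and Arm.
  Country A's payoff from Disarm: q·12 + (1−q)·0 = 12q
  Country A's payoff from Arm: q·(-11) + (1−q)·2 = -13q + 2
  12q = -13q + 2  ⇒  25q = 2  ⇒  q = 2/25.

q = 2/25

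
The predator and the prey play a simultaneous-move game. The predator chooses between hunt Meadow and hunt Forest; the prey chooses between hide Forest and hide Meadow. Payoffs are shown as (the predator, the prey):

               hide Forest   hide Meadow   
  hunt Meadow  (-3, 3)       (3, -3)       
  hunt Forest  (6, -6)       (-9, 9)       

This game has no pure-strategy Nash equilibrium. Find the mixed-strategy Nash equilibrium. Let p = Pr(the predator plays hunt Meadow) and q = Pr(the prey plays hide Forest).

p = 5/7, q = 4/7

The prey's indifference between hide Forest and hide Meadow determines the predator's mixing probability p:
  the prey's expected payoff from hide Forest: p·3 + (1−p)·(-6) = 9p - 6
  the prey's expected payoff from hide Meadow: p·(-3) + (1−p)·9 = -12p + 9
  9p - 6 = -12p + 9  ⇒  21p = 15  ⇒  p = 5/7.
The prey's mix must leave the predator indifferent between hunt Meadow and hunt Forest.
  the predator's payoff from hunt Meadow: q·(-3) + (1−q)·3 = -6q + 3
  the predator's payoff from hunt Forest: q·6 + (1−q)·(-9) = 15q - 9
  -6q + 3 = 15q - 9  ⇒  -21q = -12  ⇒  q = 4/7.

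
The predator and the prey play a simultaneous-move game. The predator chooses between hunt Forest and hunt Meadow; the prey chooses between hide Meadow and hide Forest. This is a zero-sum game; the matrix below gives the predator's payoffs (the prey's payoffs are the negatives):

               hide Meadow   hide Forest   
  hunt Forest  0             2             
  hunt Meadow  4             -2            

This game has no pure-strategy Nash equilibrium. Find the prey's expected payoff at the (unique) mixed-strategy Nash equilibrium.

Set the prey's expected payoff from hide Meadow equal to that from hide Forest:
  the prey's payoff to hide Meadow: p·0 + (1−p)·(-4) = 4p - 4
  the prey's payoff to hide Forest: p·(-2) + (1−p)·2 = -4p + 2
  4p - 4 = -4p + 2  ⇒  8p = 6  ⇒  p = 3/4.
At equilibrium the prey is indifferent across columns, so the prey's payoff equals the payoff from hide Meadow: (3/4)·0 + (1/4)·(-4) = -1.

-1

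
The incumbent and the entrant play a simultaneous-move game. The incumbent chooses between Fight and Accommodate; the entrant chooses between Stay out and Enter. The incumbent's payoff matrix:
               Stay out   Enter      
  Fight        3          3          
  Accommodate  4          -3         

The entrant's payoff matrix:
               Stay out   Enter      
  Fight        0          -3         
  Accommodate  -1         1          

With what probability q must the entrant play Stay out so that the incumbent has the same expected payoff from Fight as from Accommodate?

q = 6/7

For the incumbent to be willing to mix, the incumbent must be indifferent between Fight and Accommodate, which pins down the entrant's mix.
  the incumbent's payoff from Fight: q·3 + (1−q)·3 = 3
  the incumbent's payoff from Accommodate: q·4 + (1−q)·(-3) = 7q - 3
  3 = 7q - 3  ⇒  -7q = -6  ⇒  q = 6/7.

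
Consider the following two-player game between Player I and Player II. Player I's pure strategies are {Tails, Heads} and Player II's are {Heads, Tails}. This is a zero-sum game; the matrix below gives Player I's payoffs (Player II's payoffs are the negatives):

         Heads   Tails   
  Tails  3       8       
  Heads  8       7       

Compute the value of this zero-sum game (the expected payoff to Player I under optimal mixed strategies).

In a mixed equilibrium Player I is indifferent between Tails and Heads; this condition fixes q.
  Player I's payoff to Tails: q·3 + (1−q)·8 = -5q + 8
  Player I's payoff to Heads: q·8 + (1−q)·7 = q + 7
  -5q + 8 = q + 7  ⇒  -6q = -1  ⇒  q = 1/6.
The value is Player I's expected payoff against this mix (using Tails): (1/6)·3 + (5/6)·8 = 43/6.

v = 43/6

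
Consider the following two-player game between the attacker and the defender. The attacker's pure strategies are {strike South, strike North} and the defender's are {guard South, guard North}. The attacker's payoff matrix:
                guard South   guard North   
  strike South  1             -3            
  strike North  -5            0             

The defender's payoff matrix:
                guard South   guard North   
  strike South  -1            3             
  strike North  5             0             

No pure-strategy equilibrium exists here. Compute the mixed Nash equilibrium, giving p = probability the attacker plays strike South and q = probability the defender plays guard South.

The defender's indifference between guard South and guard North determines the attacker's mixing probability p:
  the defender's payoff from guard South: p·(-1) + (1−p)·5 = -6p + 5
  the defender's payoff from guard North: p·3 + (1−p)·0 = 3p
  -6p + 5 = 3p  ⇒  -9p = -5  ⇒  p = 5/9.
In a mixed equilibrium the attacker is indifferent between strike South and strike North; this condition fixes q.
  the attacker's payoff to strike South: q·1 + (1−q)·(-3) = 4q - 3
  the attacker's payoff to strike North: q·(-5) + (1−q)·0 = -5q
  4q - 3 = -5q  ⇒  9q = 3  ⇒  q = 1/3.

p = 5/9, q = 1/3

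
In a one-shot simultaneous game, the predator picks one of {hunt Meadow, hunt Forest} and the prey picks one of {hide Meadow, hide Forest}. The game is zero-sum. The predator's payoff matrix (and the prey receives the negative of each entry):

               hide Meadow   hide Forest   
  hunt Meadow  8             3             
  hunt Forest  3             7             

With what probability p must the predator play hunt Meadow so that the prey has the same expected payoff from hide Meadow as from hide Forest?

The predator's mix must leave the prey indifferent between hide Meadow and hide Forest.
  the prey's expected payoff from hide Meadow: p·(-8) + (1−p)·(-3) = -5p - 3
  the prey's expected payoff from hide Forest: p·(-3) + (1−p)·(-7) = 4p - 7
  -5p - 3 = 4p - 7  ⇒  -9p = -4  ⇒  p = 4/9.

p = 4/9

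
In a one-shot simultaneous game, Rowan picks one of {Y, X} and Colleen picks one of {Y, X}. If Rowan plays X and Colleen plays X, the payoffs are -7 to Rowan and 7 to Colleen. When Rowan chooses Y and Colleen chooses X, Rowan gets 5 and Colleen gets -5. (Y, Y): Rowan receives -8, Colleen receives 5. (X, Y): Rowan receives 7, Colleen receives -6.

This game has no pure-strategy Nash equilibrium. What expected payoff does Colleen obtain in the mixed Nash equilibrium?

5/23

Colleen's indifference between Y and X determines Rowan's mixing probability p:
  Colleen's expected payoff from Y: p·5 + (1−p)·(-6) = 11p - 6
  Colleen's expected payoff from X: p·(-5) + (1−p)·7 = -12p + 7
  11p - 6 = -12p + 7  ⇒  23p = 13  ⇒  p = 13/23.
At equilibrium Colleen is indifferent across columns, so Colleen's payoff equals the payoff from Y: (13/23)·5 + (10/23)·(-6) = 5/23.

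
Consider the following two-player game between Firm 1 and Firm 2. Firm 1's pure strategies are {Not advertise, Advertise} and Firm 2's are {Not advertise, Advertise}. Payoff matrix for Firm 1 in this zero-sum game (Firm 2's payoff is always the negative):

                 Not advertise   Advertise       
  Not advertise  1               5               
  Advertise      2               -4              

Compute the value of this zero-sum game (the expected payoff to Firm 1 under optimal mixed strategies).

v = 7/5

Set Firm 1's expected payoff from Not advertise equal to that from Advertise:
  Firm 1's payoff to Not advertise: q·1 + (1−q)·5 = -4q + 5
  Firm 1's payoff to Advertise: q·2 + (1−q)·(-4) = 6q - 4
  -4q + 5 = 6q - 4  ⇒  -10q = -9  ⇒  q = 9/10.
The value is Firm 1's expected payoff against this mix (using Not advertise): (9/10)·1 + (1/10)·5 = 7/5.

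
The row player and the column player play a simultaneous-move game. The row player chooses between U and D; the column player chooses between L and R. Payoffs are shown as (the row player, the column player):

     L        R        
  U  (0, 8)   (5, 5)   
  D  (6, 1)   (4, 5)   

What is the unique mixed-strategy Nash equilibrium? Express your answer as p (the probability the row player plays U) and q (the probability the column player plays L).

p = 4/7, q = 1/7

For the column player to be willing to mix, the column player must be indifferent between L and R, which pins down the row player's mix.
  the column player's expected payoff from L: p·8 + (1−p)·1 = 7p + 1
  the column player's expected payoff from R: p·5 + (1−p)·5 = 5
  7p + 1 = 5  ⇒  7p = 4  ⇒  p = 4/7.
In a mixed equilibrium the row player is indifferent between U and D; this condition fixes q.
  the row player's expected payoff from U: q·0 + (1−q)·5 = -5q + 5
  the row player's expected payoff from D: q·6 + (1−q)·4 = 2q + 4
  -5q + 5 = 2q + 4  ⇒  -7q = -1  ⇒  q = 1/7.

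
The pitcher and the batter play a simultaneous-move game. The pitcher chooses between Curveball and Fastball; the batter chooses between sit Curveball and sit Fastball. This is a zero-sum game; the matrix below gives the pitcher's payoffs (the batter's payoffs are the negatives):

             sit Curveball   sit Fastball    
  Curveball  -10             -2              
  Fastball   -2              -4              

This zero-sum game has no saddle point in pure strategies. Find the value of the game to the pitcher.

v = -18/5

The pitcher's indifference between Curveball and Fastball determines the batter's mixing probability q:
  the pitcher's payoff from Curveball: q·(-10) + (1−q)·(-2) = -8q - 2
  the pitcher's payoff from Fastball: q·(-2) + (1−q)·(-4) = 2q - 4
  -8q - 2 = 2q - 4  ⇒  -10q = -2  ⇒  q = 1/5.
The value is the pitcher's expected payoff against this mix (using Curveball): (1/5)·(-10) + (4/5)·(-2) = -18/5.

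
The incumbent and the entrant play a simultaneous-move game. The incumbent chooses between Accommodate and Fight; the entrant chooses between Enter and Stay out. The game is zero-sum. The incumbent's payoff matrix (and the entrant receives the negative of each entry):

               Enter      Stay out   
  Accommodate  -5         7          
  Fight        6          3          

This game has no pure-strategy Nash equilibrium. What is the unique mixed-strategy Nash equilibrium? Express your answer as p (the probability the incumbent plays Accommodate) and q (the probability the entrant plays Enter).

For the entrant to be willing to mix, the entrant must be indifferent between Enter and Stay out, which pins down the incumbent's mix.
  the entrant's expected payoff from Enter: p·5 + (1−p)·(-6) = 11p - 6
  the entrant's expected payoff from Stay out: p·(-7) + (1−p)·(-3) = -4p - 3
  11p - 6 = -4p - 3  ⇒  15p = 3  ⇒  p = 1/5.
The entrant's mix must leave the incumbent indifferent between Accommodate and Fight.
  the incumbent's expected payoff from Accommodate: q·(-5) + (1−q)·7 = -12q + 7
  the incumbent's expected payoff from Fight: q·6 + (1−q)·3 = 3q + 3
  -12q + 7 = 3q + 3  ⇒  -15q = -4  ⇒  q = 4/15.

p = 1/5, q = 4/15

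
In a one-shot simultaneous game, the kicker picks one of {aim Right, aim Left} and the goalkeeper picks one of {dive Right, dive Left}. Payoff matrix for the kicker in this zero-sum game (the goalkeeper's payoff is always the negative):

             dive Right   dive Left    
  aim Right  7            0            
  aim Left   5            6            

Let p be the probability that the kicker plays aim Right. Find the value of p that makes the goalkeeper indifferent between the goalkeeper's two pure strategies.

The goalkeeper's indifference between dive Right and dive Left determines the kicker's mixing probability p:
  the goalkeeper's payoff to dive Right: p·(-7) + (1−p)·(-5) = -2p - 5
  the goalkeeper's payoff to dive Left: p·0 + (1−p)·(-6) = 6p - 6
  -2p - 5 = 6p - 6  ⇒  -8p = -1  ⇒  p = 1/8.

p = 1/8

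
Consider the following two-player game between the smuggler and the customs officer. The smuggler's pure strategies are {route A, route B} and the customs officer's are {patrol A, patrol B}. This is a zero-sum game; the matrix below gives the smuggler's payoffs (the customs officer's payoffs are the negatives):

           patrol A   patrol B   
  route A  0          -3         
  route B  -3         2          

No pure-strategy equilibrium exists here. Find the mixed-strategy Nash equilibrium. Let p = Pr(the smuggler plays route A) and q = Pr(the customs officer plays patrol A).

The customs officer's indifference between patrol A and patrol B determines the smuggler's mixing probability p:
  the customs officer's payoff from patrol A: p·0 + (1−p)·3 = -3p + 3
  the customs officer's payoff from patrol B: p·3 + (1−p)·(-2) = 5p - 2
  -3p + 3 = 5p - 2  ⇒  -8p = -5  ⇒  p = 5/8.
Set the smuggler's expected payoff from route A equal to that from route B:
  the smuggler's expected payoff from route A: q·0 + (1−q)·(-3) = 3q - 3
  the smuggler's expected payoff from route B: q·(-3) + (1−q)·2 = -5q + 2
  3q - 3 = -5q + 2  ⇒  8q = 5  ⇒  q = 5/8.

p = 5/8, q = 5/8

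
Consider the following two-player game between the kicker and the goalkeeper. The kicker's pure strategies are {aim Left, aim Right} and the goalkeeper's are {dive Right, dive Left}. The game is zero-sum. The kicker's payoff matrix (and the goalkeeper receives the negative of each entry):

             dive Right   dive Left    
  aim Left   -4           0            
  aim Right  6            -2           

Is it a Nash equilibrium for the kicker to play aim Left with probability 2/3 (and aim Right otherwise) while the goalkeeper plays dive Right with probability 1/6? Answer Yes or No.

Yes

Check the goalkeeper's indifference given the kicker's mix p = 2/3:
  payoff from dive Right = 2/3; payoff from dive Left = 2/3 — equal.
Check the kicker's indifference given the goalkeeper's mix q = 1/6:
  payoff from aim Left = -2/3; payoff from aim Right = -2/3 — equal.
Both players are indifferent, so neither can profitably deviate.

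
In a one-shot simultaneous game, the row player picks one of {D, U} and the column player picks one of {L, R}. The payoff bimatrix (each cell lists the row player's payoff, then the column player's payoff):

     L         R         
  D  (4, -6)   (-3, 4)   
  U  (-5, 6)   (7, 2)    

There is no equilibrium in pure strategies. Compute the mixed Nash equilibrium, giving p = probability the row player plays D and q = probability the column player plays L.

In a mixed equilibrium the column player is indifferent between L and R; this condition fixes p.
  the column player's payoff to L: p·(-6) + (1−p)·6 = -12p + 6
  the column player's payoff to R: p·4 + (1−p)·2 = 2p + 2
  -12p + 6 = 2p + 2  ⇒  -14p = -4  ⇒  p = 2/7.
Set the row player's expected payoff from D equal to that from U:
  the row player's expected payoff from D: q·4 + (1−q)·(-3) = 7q - 3
  the row player's expected payoff from U: q·(-5) + (1−q)·7 = -12q + 7
  7q - 3 = -12q + 7  ⇒  19q = 10  ⇒  q = 10/19.

p = 2/7, q = 10/19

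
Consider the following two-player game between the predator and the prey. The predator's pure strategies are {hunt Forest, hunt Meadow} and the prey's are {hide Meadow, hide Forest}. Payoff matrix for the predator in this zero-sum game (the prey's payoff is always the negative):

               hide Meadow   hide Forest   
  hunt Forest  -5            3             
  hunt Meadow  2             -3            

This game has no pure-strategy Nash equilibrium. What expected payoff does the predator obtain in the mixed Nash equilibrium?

For the predator to be willing to mix, the predator must be indifferent between hunt Forest and hunt Meadow, which pins down the prey's mix.
  the predator's payoff from hunt Forest: q·(-5) + (1−q)·3 = -8q + 3
  the predator's payoff from hunt Meadow: q·2 + (1−q)·(-3) = 5q - 3
  -8q + 3 = 5q - 3  ⇒  -13q = -6  ⇒  q = 6/13.
At equilibrium the predator is indifferent across rows, so the predator's payoff equals the payoff from hunt Forest: (6/13)·(-5) + (7/13)·3 = -9/13.

-9/13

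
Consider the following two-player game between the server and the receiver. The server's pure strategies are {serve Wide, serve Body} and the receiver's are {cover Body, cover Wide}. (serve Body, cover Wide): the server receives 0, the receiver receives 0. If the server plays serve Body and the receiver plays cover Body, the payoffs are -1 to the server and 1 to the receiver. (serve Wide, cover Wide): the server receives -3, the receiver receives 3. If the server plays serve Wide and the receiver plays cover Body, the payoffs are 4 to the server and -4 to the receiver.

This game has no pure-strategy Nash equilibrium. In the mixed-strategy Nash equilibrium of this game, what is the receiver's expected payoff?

3/8

Set the receiver's expected payoff from cover Body equal to that from cover Wide:
  the receiver's payoff to cover Body: p·(-4) + (1−p)·1 = -5p + 1
  the receiver's payoff to cover Wide: p·3 + (1−p)·0 = 3p
  -5p + 1 = 3p  ⇒  -8p = -1  ⇒  p = 1/8.
At equilibrium the receiver is indifferent across columns, so the receiver's payoff equals the payoff from cover Body: (1/8)·(-4) + (7/8)·1 = 3/8.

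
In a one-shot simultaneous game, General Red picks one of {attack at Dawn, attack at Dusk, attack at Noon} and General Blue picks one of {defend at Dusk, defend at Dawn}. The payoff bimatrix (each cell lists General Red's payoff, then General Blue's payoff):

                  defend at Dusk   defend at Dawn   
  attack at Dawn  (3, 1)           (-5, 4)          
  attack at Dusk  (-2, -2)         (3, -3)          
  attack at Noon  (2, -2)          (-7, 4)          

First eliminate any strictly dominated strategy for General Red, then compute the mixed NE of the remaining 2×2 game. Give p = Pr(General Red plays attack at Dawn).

General Red's strategy attack at Noon is strictly dominated by attack at Dawn: 3 > 2 and -5 > -7. Eliminate attack at Noon.
General Blue's indifference between defend at Dusk and defend at Dawn determines General Red's mixing probability p:
  General Blue's payoff from defend at Dusk: p·1 + (1−p)·(-2) = 3p - 2
  General Blue's payoff from defend at Dawn: p·4 + (1−p)·(-3) = 7p - 3
  3p - 2 = 7p - 3  ⇒  -4p = -1  ⇒  p = 1/4.

p = 1/4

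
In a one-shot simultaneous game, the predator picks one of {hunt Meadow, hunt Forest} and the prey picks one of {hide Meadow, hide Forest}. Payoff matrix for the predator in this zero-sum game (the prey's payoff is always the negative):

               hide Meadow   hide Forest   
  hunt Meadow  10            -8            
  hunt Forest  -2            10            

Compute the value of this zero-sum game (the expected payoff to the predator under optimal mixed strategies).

The prey's mix must leave the predator indifferent between hunt Meadow and hunt Forest.
  the predator's payoff to hunt Meadow: q·10 + (1−q)·(-8) = 18q - 8
  the predator's payoff to hunt Forest: q·(-2) + (1−q)·10 = -12q + 10
  18q - 8 = -12q + 10  ⇒  30q = 18  ⇒  q = 3/5.
The value is the predator's expected payoff against this mix (using hunt Meadow): (3/5)·10 + (2/5)·(-8) = 14/5.

v = 14/5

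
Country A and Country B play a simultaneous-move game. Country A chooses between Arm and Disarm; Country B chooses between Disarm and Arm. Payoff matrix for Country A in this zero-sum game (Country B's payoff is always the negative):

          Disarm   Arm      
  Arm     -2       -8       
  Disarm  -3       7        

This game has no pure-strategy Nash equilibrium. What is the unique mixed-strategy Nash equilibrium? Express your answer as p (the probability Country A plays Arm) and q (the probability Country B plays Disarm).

p = 5/8, q = 15/16

In a mixed equilibrium Country B is indifferent between Disarm and Arm; this condition fixes p.
  Country B's payoff to Disarm: p·2 + (1−p)·3 = -p + 3
  Country B's payoff to Arm: p·8 + (1−p)·(-7) = 15p - 7
  -p + 3 = 15p - 7  ⇒  -16p = -10  ⇒  p = 5/8.
In a mixed equilibrium Country A is indifferent between Arm and Disarm; this condition fixes q.
  Country A's payoff from Arm: q·(-2) + (1−q)·(-8) = 6q - 8
  Country A's payoff from Disarm: q·(-3) + (1−q)·7 = -10q + 7
  6q - 8 = -10q + 7  ⇒  16q = 15  ⇒  q = 15/16.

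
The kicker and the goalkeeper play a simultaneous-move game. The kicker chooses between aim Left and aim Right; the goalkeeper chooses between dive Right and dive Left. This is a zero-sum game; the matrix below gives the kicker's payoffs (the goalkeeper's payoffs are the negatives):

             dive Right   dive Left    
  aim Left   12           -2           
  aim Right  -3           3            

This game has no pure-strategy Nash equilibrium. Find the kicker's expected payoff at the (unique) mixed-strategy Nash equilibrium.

3/2

In a mixed equilibrium the kicker is indifferent between aim Left and aim Right; this condition fixes q.
  the kicker's payoff from aim Left: q·12 + (1−q)·(-2) = 14q - 2
  the kicker's payoff from aim Right: q·(-3) + (1−q)·3 = -6q + 3
  14q - 2 = -6q + 3  ⇒  20q = 5  ⇒  q = 1/4.
At equilibrium the kicker is indifferent across rows, so the kicker's payoff equals the payoff from aim Left: (1/4)·12 + (3/4)·(-2) = 3/2.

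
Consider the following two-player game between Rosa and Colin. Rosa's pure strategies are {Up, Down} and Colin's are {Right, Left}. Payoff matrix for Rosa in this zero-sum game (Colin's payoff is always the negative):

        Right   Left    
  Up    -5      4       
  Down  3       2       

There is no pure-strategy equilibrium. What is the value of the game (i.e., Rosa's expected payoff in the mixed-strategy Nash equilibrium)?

v = 11/5

Colin's mix must leave Rosa indifferent between Up and Down.
  Rosa's payoff to Up: q·(-5) + (1−q)·4 = -9q + 4
  Rosa's payoff to Down: q·3 + (1−q)·2 = q + 2
  -9q + 4 = q + 2  ⇒  -10q = -2  ⇒  q = 1/5.
The value is Rosa's expected payoff against this mix (using Up): (1/5)·(-5) + (4/5)·4 = 11/5.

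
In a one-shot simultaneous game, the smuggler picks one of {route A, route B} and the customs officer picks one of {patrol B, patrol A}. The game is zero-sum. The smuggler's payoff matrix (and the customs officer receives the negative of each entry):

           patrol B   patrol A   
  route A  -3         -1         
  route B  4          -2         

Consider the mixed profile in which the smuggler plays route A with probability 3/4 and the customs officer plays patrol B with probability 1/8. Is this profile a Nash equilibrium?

Check the customs officer's indifference given the smuggler's mix p = 3/4:
  payoff from patrol B = 5/4; payoff from patrol A = 5/4 — equal.
Check the smuggler's indifference given the customs officer's mix q = 1/8:
  payoff from route A = -5/4; payoff from route B = -5/4 — equal.
Both players are indifferent, so neither can profitably deviate.

Yes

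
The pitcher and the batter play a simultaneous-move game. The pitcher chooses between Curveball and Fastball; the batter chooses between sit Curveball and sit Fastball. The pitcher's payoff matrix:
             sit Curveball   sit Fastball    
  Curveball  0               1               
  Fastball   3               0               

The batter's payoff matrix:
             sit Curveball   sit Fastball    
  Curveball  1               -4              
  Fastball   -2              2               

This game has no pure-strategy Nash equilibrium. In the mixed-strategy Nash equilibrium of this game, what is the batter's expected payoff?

-2/3

The batter's indifference between sit Curveball and sit Fastball determines the pitcher's mixing probability p:
  the batter's payoff from sit Curveball: p·1 + (1−p)·(-2) = 3p - 2
  the batter's payoff from sit Fastball: p·(-4) + (1−p)·2 = -6p + 2
  3p - 2 = -6p + 2  ⇒  9p = 4  ⇒  p = 4/9.
At equilibrium the batter is indifferent across columns, so the batter's payoff equals the payoff from sit Curveball: (4/9)·1 + (5/9)·(-2) = -2/3.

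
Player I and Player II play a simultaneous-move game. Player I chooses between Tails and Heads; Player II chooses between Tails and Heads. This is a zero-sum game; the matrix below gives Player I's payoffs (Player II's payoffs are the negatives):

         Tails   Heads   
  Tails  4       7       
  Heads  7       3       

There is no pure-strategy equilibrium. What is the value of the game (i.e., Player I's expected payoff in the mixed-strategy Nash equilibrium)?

v = 37/7

In a mixed equilibrium Player I is indifferent between Tails and Heads; this condition fixes q.
  Player I's payoff from Tails: q·4 + (1−q)·7 = -3q + 7
  Player I's payoff from Heads: q·7 + (1−q)·3 = 4q + 3
  -3q + 7 = 4q + 3  ⇒  -7q = -4  ⇒  q = 4/7.
The value is Player I's expected payoff against this mix (using Tails): (4/7)·4 + (3/7)·7 = 37/7.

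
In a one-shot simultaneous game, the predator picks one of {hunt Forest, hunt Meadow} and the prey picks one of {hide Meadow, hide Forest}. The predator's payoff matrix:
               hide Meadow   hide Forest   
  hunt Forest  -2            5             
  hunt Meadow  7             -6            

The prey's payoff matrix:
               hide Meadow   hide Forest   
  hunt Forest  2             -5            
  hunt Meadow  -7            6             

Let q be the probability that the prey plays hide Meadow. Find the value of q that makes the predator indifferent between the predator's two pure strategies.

q = 11/20

For the predator to be willing to mix, the predator must be indifferent between hunt Forest and hunt Meadow, which pins down the prey's mix.
  the predator's expected payoff from hunt Forest: q·(-2) + (1−q)·5 = -7q + 5
  the predator's expected payoff from hunt Meadow: q·7 + (1−q)·(-6) = 13q - 6
  -7q + 5 = 13q - 6  ⇒  -20q = -11  ⇒  q = 11/20.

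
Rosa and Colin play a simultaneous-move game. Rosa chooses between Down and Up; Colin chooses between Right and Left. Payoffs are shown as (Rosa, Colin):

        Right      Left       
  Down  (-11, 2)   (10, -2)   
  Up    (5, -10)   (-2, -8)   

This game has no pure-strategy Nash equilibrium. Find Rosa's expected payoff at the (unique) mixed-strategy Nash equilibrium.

Colin's mix must leave Rosa indifferent between Down and Up.
  Rosa's expected payoff from Down: q·(-11) + (1−q)·10 = -21q + 10
  Rosa's expected payoff from Up: q·5 + (1−q)·(-2) = 7q - 2
  -21q + 10 = 7q - 2  ⇒  -28q = -12  ⇒  q = 3/7.
At equilibrium Rosa is indifferent across rows, so Rosa's payoff equals the payoff from Down: (3/7)·(-11) + (4/7)·10 = 1.

1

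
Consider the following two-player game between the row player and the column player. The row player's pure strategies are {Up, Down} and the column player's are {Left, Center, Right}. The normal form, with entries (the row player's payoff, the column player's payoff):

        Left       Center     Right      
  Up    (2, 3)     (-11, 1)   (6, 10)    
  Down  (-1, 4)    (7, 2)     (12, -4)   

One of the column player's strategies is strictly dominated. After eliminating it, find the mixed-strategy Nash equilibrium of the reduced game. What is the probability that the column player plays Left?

q = 2/3

The column player's strategy Center is strictly dominated by Left: 3 > 1 and 4 > 2. Eliminate Center.
For the row player to be willing to mix, the row player must be indifferent between Up and Down, which pins down the column player's mix.
  the row player's expected payoff from Up: q·2 + (1−q)·6 = -4q + 6
  the row player's expected payoff from Down: q·(-1) + (1−q)·12 = -13q + 12
  -4q + 6 = -13q + 12  ⇒  9q = 6  ⇒  q = 2/3.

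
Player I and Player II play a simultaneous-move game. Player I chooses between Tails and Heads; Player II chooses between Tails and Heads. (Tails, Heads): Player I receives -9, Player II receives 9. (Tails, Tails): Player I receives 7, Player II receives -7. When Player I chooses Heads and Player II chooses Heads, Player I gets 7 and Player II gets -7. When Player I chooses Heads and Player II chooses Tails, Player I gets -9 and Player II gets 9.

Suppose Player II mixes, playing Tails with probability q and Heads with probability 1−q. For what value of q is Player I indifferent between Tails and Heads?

In a mixed equilibrium Player I is indifferent between Tails and Heads; this condition fixes q.
  Player I's expected payoff from Tails: q·7 + (1−q)·(-9) = 16q - 9
  Player I's expected payoff from Heads: q·(-9) + (1−q)·7 = -16q + 7
  16q - 9 = -16q + 7  ⇒  32q = 16  ⇒  q = 1/2.

q = 1/2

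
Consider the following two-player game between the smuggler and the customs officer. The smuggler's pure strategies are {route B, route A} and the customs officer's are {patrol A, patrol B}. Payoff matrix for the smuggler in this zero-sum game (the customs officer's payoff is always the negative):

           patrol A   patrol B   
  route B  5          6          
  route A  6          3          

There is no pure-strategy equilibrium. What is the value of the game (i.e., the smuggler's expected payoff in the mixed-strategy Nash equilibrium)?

v = 21/4

For the smuggler to be willing to mix, the smuggler must be indifferent between route B and route A, which pins down the customs officer's mix.
  the smuggler's payoff to route B: q·5 + (1−q)·6 = -q + 6
  the smuggler's payoff to route A: q·6 + (1−q)·3 = 3q + 3
  -q + 6 = 3q + 3  ⇒  -4q = -3  ⇒  q = 3/4.
The value is the smuggler's expected payoff against this mix (using route B): (3/4)·5 + (1/4)·6 = 21/4.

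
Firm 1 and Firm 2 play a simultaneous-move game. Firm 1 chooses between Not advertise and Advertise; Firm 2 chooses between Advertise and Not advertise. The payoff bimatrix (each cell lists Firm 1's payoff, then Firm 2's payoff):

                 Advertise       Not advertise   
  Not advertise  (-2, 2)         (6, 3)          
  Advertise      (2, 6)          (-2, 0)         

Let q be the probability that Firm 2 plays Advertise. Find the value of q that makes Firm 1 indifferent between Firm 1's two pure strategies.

q = 2/3

Firm 1's indifference between Not advertise and Advertise determines Firm 2's mixing probability q:
  Firm 1's payoff to Not advertise: q·(-2) + (1−q)·6 = -8q + 6
  Firm 1's payoff to Advertise: q·2 + (1−q)·(-2) = 4q - 2
  -8q + 6 = 4q - 2  ⇒  -12q = -8  ⇒  q = 2/3.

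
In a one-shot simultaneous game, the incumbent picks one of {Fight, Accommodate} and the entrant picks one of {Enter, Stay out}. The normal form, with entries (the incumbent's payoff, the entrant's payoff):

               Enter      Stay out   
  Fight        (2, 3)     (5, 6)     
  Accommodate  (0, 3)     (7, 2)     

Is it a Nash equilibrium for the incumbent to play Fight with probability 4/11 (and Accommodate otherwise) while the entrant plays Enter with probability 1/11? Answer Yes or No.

No

Given the incumbent's mix p = 4/11, the entrant's payoff from Enter is 3 but from Stay out is 38/11. The entrant strictly prefers Stay out, so the entrant would not mix.
So the proposed profile is not a Nash equilibrium.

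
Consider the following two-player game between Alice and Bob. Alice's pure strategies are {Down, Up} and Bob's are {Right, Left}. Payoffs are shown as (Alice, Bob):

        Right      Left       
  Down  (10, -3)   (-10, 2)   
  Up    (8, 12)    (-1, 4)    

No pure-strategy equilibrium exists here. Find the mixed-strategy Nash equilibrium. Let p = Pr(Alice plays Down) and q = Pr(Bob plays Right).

Bob's indifference between Right and Left determines Alice's mixing probability p:
  Bob's payoff from Right: p·(-3) + (1−p)·12 = -15p + 12
  Bob's payoff from Left: p·2 + (1−p)·4 = -2p + 4
  -15p + 12 = -2p + 4  ⇒  -13p = -8  ⇒  p = 8/13.
Alice's indifference between Down and Up determines Bob's mixing probability q:
  Alice's payoff to Down: q·10 + (1−q)·(-10) = 20q - 10
  Alice's payoff to Up: q·8 + (1−q)·(-1) = 9q - 1
  20q - 10 = 9q - 1  ⇒  11q = 9  ⇒  q = 9/11.

p = 8/13, q = 9/11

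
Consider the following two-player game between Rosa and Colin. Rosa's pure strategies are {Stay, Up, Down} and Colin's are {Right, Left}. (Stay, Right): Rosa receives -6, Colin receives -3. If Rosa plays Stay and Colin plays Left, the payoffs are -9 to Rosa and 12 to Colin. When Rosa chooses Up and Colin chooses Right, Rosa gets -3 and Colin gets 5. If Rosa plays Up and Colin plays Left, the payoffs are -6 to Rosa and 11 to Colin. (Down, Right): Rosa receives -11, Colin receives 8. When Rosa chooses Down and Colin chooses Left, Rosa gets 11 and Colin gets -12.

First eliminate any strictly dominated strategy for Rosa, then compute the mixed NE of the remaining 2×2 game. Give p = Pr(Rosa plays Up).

p = 10/13

Rosa's strategy Stay is strictly dominated by Up: -3 > -6 and -6 > -9. Eliminate Stay.
In a mixed equilibrium Colin is indifferent between Right and Left; this condition fixes p.
  Colin's payoff from Right: p·5 + (1−p)·8 = -3p + 8
  Colin's payoff from Left: p·11 + (1−p)·(-12) = 23p - 12
  -3p + 8 = 23p - 12  ⇒  -26p = -20  ⇒  p = 10/13.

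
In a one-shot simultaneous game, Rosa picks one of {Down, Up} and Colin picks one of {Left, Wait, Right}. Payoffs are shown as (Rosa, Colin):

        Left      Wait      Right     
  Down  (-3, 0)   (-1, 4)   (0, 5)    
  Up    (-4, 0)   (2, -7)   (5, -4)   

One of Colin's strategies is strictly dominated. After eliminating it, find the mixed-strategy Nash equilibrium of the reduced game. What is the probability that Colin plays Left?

q = 5/6

Colin's strategy Wait is strictly dominated by Right: 5 > 4 and -4 > -7. Eliminate Wait.
In a mixed equilibrium Rosa is indifferent between Down and Up; this condition fixes q.
  Rosa's expected payoff from Down: q·(-3) + (1−q)·0 = -3q
  Rosa's expected payoff from Up: q·(-4) + (1−q)·5 = -9q + 5
  -3q = -9q + 5  ⇒  6q = 5  ⇒  q = 5/6.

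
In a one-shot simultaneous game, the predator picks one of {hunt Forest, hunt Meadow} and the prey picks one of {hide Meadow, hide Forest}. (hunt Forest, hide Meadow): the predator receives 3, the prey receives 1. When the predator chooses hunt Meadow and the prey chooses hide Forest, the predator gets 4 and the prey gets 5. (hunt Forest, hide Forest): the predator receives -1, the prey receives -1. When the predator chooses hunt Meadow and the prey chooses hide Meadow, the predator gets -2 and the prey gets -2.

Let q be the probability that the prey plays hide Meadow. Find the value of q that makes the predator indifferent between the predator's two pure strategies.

q = 1/2

The prey's mix must leave the predator indifferent between hunt Forest and hunt Meadow.
  the predator's payoff from hunt Forest: q·3 + (1−q)·(-1) = 4q - 1
  the predator's payoff from hunt Meadow: q·(-2) + (1−q)·4 = -6q + 4
  4q - 1 = -6q + 4  ⇒  10q = 5  ⇒  q = 1/2.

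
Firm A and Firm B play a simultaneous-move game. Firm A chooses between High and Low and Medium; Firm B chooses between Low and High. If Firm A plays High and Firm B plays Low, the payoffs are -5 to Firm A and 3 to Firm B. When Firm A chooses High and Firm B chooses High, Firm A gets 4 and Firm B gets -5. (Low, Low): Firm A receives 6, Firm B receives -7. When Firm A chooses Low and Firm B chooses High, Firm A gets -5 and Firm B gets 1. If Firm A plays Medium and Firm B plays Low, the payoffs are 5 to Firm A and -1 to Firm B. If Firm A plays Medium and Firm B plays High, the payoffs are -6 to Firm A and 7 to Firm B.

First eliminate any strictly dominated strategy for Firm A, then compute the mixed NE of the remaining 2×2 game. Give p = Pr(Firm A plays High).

Firm A's strategy Medium is strictly dominated by Low: 6 > 5 and -5 > -6. Eliminate Medium.
Firm A's mix must leave Firm B indifferent between Low and High.
  Firm B's expected payoff from Low: p·3 + (1−p)·(-7) = 10p - 7
  Firm B's expected payoff from High: p·(-5) + (1−p)·1 = -6p + 1
  10p - 7 = -6p + 1  ⇒  16p = 8  ⇒  p = 1/2.

p = 1/2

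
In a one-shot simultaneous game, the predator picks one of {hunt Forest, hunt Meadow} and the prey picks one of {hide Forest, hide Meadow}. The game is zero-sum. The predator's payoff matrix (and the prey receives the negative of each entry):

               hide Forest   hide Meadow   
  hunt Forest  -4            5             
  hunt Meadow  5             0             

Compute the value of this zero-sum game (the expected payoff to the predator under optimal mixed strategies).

v = 25/14

Set the predator's expected payoff from hunt Forest equal to that from hunt Meadow:
  the predator's expected payoff from hunt Forest: q·(-4) + (1−q)·5 = -9q + 5
  the predator's expected payoff from hunt Meadow: q·5 + (1−q)·0 = 5q
  -9q + 5 = 5q  ⇒  -14q = -5  ⇒  q = 5/14.
The value is the predator's expected payoff against this mix (using hunt Forest): (5/14)·(-4) + (9/14)·5 = 25/14.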